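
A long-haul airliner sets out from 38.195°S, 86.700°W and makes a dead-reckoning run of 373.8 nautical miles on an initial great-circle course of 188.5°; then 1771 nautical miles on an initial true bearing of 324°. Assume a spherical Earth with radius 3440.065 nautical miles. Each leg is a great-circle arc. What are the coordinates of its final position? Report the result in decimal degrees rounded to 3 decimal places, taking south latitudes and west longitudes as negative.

Apply the spherical direct solution leg by leg, carrying full precision between legs.
Leg 1: from (-38.195°, -86.700°), δ = 373.8/3440.065 = 0.108661 rad, θ = 188.5° → φ = -44.346°, λ = -87.984°.
Leg 2: from (-44.346°, -87.984°), δ = 1771/3440.065 = 0.514816 rad, θ = 324° → φ = -18.876°, λ = -105.794°.

latitude -18.876°, longitude -105.794°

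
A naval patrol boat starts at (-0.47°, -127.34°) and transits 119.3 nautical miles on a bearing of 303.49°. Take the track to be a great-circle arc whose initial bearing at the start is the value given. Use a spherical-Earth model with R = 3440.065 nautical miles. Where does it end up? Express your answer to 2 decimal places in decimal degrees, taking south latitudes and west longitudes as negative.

latitude 0.63°, longitude -129.00°

The arc subtends δ = 119.3/3440.065 = 0.034680 rad at the centre.
Converting: φ₁ = -0.008203 rad, θ = 5.296900 rad.
Destination latitude: φ₂ = arcsin( sin φ₁ cos δ + cos φ₁ sin δ cos θ ) = arcsin(0.010933) = 0.63°.
Δλ = atan2( sin θ sin δ cos φ₁ , cos δ − sin φ₁ sin φ₂ ) = atan2(-0.028915, 0.999488) = -0.028922 rad = -1.66°.
λ₂ = -127.34° + -1.66° = -129.00°.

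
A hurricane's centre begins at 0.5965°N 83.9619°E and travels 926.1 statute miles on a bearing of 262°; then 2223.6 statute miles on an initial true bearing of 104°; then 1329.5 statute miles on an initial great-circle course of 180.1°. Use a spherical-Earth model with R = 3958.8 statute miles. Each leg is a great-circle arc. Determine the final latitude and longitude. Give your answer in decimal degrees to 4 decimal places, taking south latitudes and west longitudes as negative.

latitude -27.7269°, longitude 102.1516°

Apply the spherical direct solution leg by leg, carrying full precision between legs.
Leg 1: from (0.5965°, 83.9619°), δ = 926.1/3958.8 = 0.233935 rad, θ = 262° → φ = -1.2682°, λ = 70.6880°.
Leg 2: from (-1.2682°, 70.6880°), δ = 2223.6/3958.8 = 0.561685 rad, θ = 104° → φ = -8.4850°, λ = 102.1888°.
Leg 3: from (-8.4850°, 102.1888°), δ = 1329.5/3958.8 = 0.335834 rad, θ = 180.1° → φ = -27.7269°, λ = 102.1516°.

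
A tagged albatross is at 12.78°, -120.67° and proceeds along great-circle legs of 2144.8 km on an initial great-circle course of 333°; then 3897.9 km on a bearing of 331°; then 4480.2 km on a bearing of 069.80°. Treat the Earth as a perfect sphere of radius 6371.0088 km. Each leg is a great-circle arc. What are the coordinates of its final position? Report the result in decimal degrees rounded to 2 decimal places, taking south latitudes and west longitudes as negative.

Apply the spherical direct solution leg by leg, carrying full precision between legs.
Leg 1: from (12.78°, -120.67°), δ = 2144.8/6371.0088 = 0.336650 rad, θ = 333° → φ = 29.72°, λ = -130.61°.
Leg 2: from (29.72°, -130.61°), δ = 3897.9/6371.0088 = 0.611818 rad, θ = 331° → φ = 57.37°, λ = -161.70°.
Leg 3: from (57.37°, -161.70°), δ = 4480.2/6371.0088 = 0.703217 rad, θ = 69.8° → φ = 49.71°, λ = -91.90°.

latitude 49.71°, longitude -91.90°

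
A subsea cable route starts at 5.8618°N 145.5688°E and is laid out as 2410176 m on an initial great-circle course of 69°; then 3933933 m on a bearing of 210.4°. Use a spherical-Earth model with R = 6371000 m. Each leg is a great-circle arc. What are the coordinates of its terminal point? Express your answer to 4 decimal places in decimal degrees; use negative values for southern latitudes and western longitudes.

Apply the spherical direct solution leg by leg, carrying full precision between legs.
Leg 1: from (5.8618°, 145.5688°), δ = 2410176/6371000 = 0.378304 rad, θ = 69° → φ = 13.0956°, λ = 166.3022°.
Leg 2: from (13.0956°, 166.3022°), δ = 3933933/6371000 = 0.617475 rad, θ = 210.4° → φ = -17.5568°, λ = 148.4058°.

latitude -17.5568°, longitude 148.4058°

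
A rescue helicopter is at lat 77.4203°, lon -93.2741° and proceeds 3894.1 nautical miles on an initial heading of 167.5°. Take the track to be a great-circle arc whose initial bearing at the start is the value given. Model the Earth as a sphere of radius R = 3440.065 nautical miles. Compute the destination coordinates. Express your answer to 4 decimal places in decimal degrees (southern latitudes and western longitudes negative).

latitude 12.8369°, longitude -81.6812°

Angular distance δ = d/R = 3894.1 / 3440.065 = 1.131984 rad.
Converting: φ₁ = 1.351239 rad, θ = 2.923426 rad.
sin φ₂ = sin φ₁ cos δ + cos φ₁ sin δ cos θ = (0.975994)(0.424864) + (0.217797)(0.905257)(-0.976296) = 0.222176
φ₂ = asin(0.222176) = 0.224045 rad = 12.8369°.
For the longitude increment, Δλ = atan2( sin θ sin δ cos φ₁, cos δ − sin φ₁ sin φ₂ ) = atan2(0.042674, 0.208022) = 11.5929°.
λ₂ = λ₁ + Δλ = -81.6812°.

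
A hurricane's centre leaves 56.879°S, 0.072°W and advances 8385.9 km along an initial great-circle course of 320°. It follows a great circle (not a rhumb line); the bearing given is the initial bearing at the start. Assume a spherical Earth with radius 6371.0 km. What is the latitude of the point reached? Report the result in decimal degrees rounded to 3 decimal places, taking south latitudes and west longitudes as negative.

δ = 8385.9/6371 = 1.316261 rad (75.4162°).
Start latitude φ₁ = -0.992726 rad; initial bearing θ = 5.585054 rad.
Destination latitude: φ₂ = arcsin( sin φ₁ cos δ + cos φ₁ sin δ cos θ ) = arcsin(0.194204) = 11.198°.
For the longitude increment, Δλ = atan2( sin θ sin δ cos φ₁, cos δ − sin φ₁ sin φ₂ ) = atan2(-0.339909, 0.414445) = -39.357°.
Hence λ₂ = -0.072° + -39.357° = -39.429°.

latitude 11.198°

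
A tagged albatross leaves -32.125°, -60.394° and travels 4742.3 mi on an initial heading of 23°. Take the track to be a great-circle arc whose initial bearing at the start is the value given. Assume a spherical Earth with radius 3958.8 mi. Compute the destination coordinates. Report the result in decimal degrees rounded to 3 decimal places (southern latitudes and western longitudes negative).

latitude 32.159°, longitude -34.937°

Angular distance δ = d/R = 4742.3 / 3958.8 = 1.197914 rad.
Converting: φ₁ = -0.560687 rad, θ = 0.401426 rad.
Destination latitude: φ₂ = arcsin( sin φ₁ cos δ + cos φ₁ sin δ cos θ ) = arcsin(0.532271) = 32.159°.
Δλ = atan2( sin θ sin δ cos φ₁ , cos δ − sin φ₁ sin φ₂ ) = atan2(0.308167, 0.647347) = 0.444301 rad = 25.457°.
λ₂ = -60.394° + 25.457° = -34.937°.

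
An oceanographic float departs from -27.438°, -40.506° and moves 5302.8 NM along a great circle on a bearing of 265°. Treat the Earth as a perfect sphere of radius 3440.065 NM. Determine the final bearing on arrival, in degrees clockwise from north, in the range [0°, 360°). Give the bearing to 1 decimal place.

δ = 5302.8/3440.065 = 1.541483 rad (88.3204°).
Converting: φ₁ = -0.478883 rad, θ = 4.625123 rad.
Applying the spherical law of cosines for sides, sin φ₂ = sin φ₁ cos δ + cos φ₁ sin δ cos θ = -0.090824, so φ₂ = -5.211°.
Δλ = atan2( sin θ sin δ cos φ₁ , cos δ − sin φ₁ sin φ₂ ) = atan2(-0.883753, -0.012541) = -1.584986 rad = -90.813°.
λ₂ = λ₁ + Δλ = -131.319°.
The forward bearing on arrival equals the back-azimuth from the destination plus 180°.
Back-azimuth from P₂ (-5.2°, -131.3°) to P₁ (-27.4°, -40.5°), with Δλ' = λ₁ − λ₂ = 90.8°: atan2( sin Δλ' cos φ₁ , cos φ₂ sin φ₁ − sin φ₂ cos φ₁ cos Δλ' ) = 117.4°.
Final bearing = (117.4° + 180°) mod 360° = 297.4°.

final bearing 297.4°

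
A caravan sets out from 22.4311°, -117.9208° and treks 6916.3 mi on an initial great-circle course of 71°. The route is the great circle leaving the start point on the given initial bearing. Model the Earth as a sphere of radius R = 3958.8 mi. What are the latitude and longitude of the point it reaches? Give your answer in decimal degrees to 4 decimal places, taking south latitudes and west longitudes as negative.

The arc subtends δ = 6916.3/3958.8 = 1.747070 rad at the centre.
With φ₁ = 22.4311° = 0.391497 rad and θ = 71° = 1.239184 rad:
Applying the spherical law of cosines for sides, sin φ₂ = sin φ₁ cos δ + cos φ₁ sin δ cos θ = 0.229359, so φ₂ = 13.2593°.
For the longitude increment, Δλ = atan2( sin θ sin δ cos φ₁, cos δ − sin φ₁ sin φ₂ ) = atan2(0.860437, -0.262879) = 106.9889°.
Hence λ₂ = -117.9208° + 106.9889° = -10.9319°.

latitude 13.2593°, longitude -10.9319°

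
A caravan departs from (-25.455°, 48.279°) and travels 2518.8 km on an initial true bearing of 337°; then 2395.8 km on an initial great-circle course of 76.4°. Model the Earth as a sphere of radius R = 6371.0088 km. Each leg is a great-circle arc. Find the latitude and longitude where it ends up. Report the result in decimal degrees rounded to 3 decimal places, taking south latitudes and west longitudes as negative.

latitude 0.854°, longitude 60.514°

Apply the spherical direct solution leg by leg, carrying full precision between legs.
Leg 1: from (-25.455°, 48.279°), δ = 2518.8/6371.0088 = 0.395353 rad, θ = 337° → φ = -4.390°, λ = 39.598°.
Leg 2: from (-4.390°, 39.598°), δ = 2395.8/6371.0088 = 0.376047 rad, θ = 76.4° → φ = 0.854°, λ = 60.514°.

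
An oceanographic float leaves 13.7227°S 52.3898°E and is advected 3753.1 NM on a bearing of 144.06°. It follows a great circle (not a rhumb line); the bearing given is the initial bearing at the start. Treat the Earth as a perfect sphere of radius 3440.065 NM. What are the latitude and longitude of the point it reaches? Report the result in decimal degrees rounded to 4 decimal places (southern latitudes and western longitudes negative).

The arc subtends δ = 3753.1/3440.065 = 1.090997 rad at the centre.
Converting: φ₁ = -0.239506 rad, θ = 2.514321 rad.
Destination latitude: φ₂ = arcsin( sin φ₁ cos δ + cos φ₁ sin δ cos θ ) = arcsin(-0.807216) = -53.8248°.
Δλ = atan2( sin θ sin δ cos φ₁ , cos δ − sin φ₁ sin φ₂ ) = atan2(0.505803, 0.270111) = 1.080301 rad = 61.8967°.
λ₂ = λ₁ + Δλ = 114.2865°.

latitude -53.8248°, longitude 114.2865°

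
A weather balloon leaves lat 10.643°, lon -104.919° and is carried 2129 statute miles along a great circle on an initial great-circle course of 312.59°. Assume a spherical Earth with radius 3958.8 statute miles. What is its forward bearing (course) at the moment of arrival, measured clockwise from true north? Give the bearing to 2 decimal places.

δ = 2129/3958.8 = 0.537789 rad (30.8131°).
Converting: φ₁ = 0.185755 rad, θ = 5.455725 rad.
Destination latitude: φ₂ = arcsin( sin φ₁ cos δ + cos φ₁ sin δ cos θ ) = arcsin(0.499312) = 29.954°.
Then Δλ = atan2(-0.370630, 0.766626) = -0.450325 rad, from sin θ sin δ cos φ₁ over cos δ − sin φ₁ sin φ₂.
Hence λ₂ = -104.919° + -25.802° = -130.721°.
The forward bearing on arrival equals the back-azimuth from the destination plus 180°.
Back-azimuth from P₂ (29.95°, -130.72°) to P₁ (10.64°, -104.92°), with Δλ' = λ₁ − λ₂ = 25.80°: atan2( sin Δλ' cos φ₁ , cos φ₂ sin φ₁ − sin φ₂ cos φ₁ cos Δλ' ) = 123.37°.
Final bearing = (123.37° + 180°) mod 360° = 303.37°.

final bearing 303.37°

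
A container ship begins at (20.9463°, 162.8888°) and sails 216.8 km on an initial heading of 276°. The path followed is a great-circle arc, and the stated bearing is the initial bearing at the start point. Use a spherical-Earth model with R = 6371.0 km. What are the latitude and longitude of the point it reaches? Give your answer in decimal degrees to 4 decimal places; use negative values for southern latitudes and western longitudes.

δ = 216.8/6371 = 0.034029 rad (1.9497°).
Start latitude φ₁ = 0.365582 rad; initial bearing θ = 4.817109 rad.
sin φ₂ = sin φ₁ cos δ + cos φ₁ sin δ cos θ = (0.357493)(0.999421) + (0.933916)(0.034023)(0.104528) = 0.360607
φ₂ = asin(0.360607) = 0.368919 rad = 21.1375°.
Then Δλ = atan2(-0.031600, 0.870507) = -0.036285 rad, from sin θ sin δ cos φ₁ over cos δ − sin φ₁ sin φ₂.
λ₂ = λ₁ + Δλ = 160.8098°.

latitude 21.1375°, longitude 160.8098°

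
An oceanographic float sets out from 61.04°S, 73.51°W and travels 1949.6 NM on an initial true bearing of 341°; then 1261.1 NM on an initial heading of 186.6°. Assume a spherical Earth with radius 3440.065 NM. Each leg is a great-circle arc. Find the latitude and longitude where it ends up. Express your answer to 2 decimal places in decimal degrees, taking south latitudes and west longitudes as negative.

Apply the spherical direct solution leg by leg, carrying full precision between legs.
Leg 1: from (-61.04°, -73.51°), δ = 1949.6/3440.065 = 0.566733 rad, θ = 341° → φ = -29.50°, λ = -85.09°.
Leg 2: from (-29.50°, -85.09°), δ = 1261.1/3440.065 = 0.366592 rad, θ = 186.6° → φ = -50.31°, λ = -88.79°.

latitude -50.31°, longitude -88.79°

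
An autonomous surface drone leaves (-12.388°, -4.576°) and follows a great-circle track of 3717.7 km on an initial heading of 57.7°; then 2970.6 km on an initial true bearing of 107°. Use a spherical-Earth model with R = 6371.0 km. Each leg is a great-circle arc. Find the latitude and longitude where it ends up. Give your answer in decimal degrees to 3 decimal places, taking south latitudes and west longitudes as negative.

Apply the spherical direct solution leg by leg, carrying full precision between legs.
Leg 1: from (-12.388°, -4.576°), δ = 3717.7/6371 = 0.583535 rad, θ = 57.7° → φ = 6.231°, λ = 23.360°.
Leg 2: from (6.231°, 23.360°), δ = 2970.6/6371 = 0.466269 rad, θ = 107° → φ = -1.932°, λ = 48.838°.

latitude -1.932°, longitude 48.838°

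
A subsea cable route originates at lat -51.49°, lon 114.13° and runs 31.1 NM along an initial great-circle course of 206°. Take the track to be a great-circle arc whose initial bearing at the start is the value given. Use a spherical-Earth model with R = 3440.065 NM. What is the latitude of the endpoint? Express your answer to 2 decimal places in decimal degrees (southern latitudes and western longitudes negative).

latitude -51.95°

Angular distance δ = d/R = 31.1 / 3440.065 = 0.009041 rad.
Converting: φ₁ = -0.898670 rad, θ = 3.595378 rad.
Destination latitude: φ₂ = arcsin( sin φ₁ cos δ + cos φ₁ sin δ cos θ ) = arcsin(-0.787527) = -51.95°.
Δλ = atan2( sin θ sin δ cos φ₁ , cos δ − sin φ₁ sin φ₂ ) = atan2(-0.002468, 0.383720) = -0.006431 rad = -0.37°.
λ₂ = λ₁ + Δλ = 113.76°.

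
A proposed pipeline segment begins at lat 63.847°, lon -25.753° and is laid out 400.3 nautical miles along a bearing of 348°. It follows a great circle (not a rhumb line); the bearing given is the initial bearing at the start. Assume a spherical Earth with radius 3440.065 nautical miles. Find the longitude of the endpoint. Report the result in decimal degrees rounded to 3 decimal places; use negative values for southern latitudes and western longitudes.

Central angle δ = d/R = 0.116364 rad.
With φ₁ = 63.847° = 1.114340 rad and θ = 348° = 6.073746 rad:
Applying the spherical law of cosines for sides, sin φ₂ = sin φ₁ cos δ + cos φ₁ sin δ cos θ = 0.941606, so φ₂ = 70.323°.
Then Δλ = atan2(-0.010640, 0.148033) = -0.071750 rad, from sin θ sin δ cos φ₁ over cos δ − sin φ₁ sin φ₂.
λ₂ = λ₁ + Δλ = -29.864°.

longitude -29.864°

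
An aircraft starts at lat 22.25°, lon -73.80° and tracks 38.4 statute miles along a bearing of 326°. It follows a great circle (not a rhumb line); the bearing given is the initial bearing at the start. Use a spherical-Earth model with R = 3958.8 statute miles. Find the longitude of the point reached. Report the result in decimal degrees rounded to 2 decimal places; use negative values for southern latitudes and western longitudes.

Central angle δ = d/R = 0.009700 rad.
Converting: φ₁ = 0.388336 rad, θ = 5.689773 rad.
Destination latitude: φ₂ = arcsin( sin φ₁ cos δ + cos φ₁ sin δ cos θ ) = arcsin(0.386074) = 22.71°.
Then Δλ = atan2(-0.005020, 0.853767) = -0.005880 rad, from sin θ sin δ cos φ₁ over cos δ − sin φ₁ sin φ₂.
Hence λ₂ = -73.80° + -0.34° = -74.14°.

longitude -74.14°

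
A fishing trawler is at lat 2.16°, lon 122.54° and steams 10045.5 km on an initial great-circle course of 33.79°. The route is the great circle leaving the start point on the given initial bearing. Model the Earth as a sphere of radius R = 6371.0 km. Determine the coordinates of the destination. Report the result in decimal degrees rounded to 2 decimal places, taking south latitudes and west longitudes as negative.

Angular distance δ = d/R = 10045.5 / 6371 = 1.576754 rad.
With φ₁ = 2.16° = 0.037699 rad and θ = 33.79° = 0.589747 rad:
sin φ₂ = sin φ₁ cos δ + cos φ₁ sin δ cos θ = (0.037690)(-0.005958) + (0.999289)(0.999982)(0.831082) = 0.830252
φ₂ = asin(0.830252) = 0.979559 rad = 56.12°.
Then Δλ = atan2(0.555746, -0.037250) = 1.637723 rad, from sin θ sin δ cos φ₁ over cos δ − sin φ₁ sin φ₂.
λ₂ = 122.54° + 93.83° = 216.37°, normalized to (−180°, 180°] → -143.63°.

latitude 56.12°, longitude -143.63°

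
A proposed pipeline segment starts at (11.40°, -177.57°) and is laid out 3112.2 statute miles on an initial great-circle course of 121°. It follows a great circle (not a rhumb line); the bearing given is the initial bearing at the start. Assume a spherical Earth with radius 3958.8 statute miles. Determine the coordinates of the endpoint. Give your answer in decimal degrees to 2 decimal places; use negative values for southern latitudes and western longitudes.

The arc subtends δ = 3112.2/3958.8 = 0.786147 rad at the centre.
Start latitude φ₁ = 0.198968 rad; initial bearing θ = 2.111848 rad.
Destination latitude: φ₂ = arcsin( sin φ₁ cos δ + cos φ₁ sin δ cos θ ) = arcsin(-0.217609) = -12.57°.
For the longitude increment, Δλ = atan2( sin θ sin δ cos φ₁, cos δ − sin φ₁ sin φ₂ ) = atan2(0.594596, 0.749589) = 38.42°.
λ₂ = λ₁ + Δλ = -139.15°.

latitude -12.57°, longitude -139.15°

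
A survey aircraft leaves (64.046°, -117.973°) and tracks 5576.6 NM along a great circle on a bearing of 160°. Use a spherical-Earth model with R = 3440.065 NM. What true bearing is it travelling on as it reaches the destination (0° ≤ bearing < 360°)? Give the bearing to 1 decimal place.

Central angle δ = d/R = 1.621074 rad.
Converting: φ₁ = 1.117814 rad, θ = 2.792527 rad.
Applying the spherical law of cosines for sides, sin φ₂ = sin φ₁ cos δ + cos φ₁ sin δ cos θ = -0.455924, so φ₂ = -27.124°.
Then Δλ = atan2(0.149496, 0.359686) = 0.393906 rad, from sin θ sin δ cos φ₁ over cos δ − sin φ₁ sin φ₂.
λ₂ = λ₁ + Δλ = -95.404°.
The forward bearing on arrival equals the back-azimuth from the destination plus 180°.
Back-azimuth from P₂ (-27.1°, -95.4°) to P₁ (64.0°, -118.0°), with Δλ' = λ₁ − λ₂ = -22.6°: atan2( sin Δλ' cos φ₁ , cos φ₂ sin φ₁ − sin φ₂ cos φ₁ cos Δλ' ) = 350.3°.
Final bearing = (350.3° + 180°) mod 360° = 170.3°.

final bearing 170.3°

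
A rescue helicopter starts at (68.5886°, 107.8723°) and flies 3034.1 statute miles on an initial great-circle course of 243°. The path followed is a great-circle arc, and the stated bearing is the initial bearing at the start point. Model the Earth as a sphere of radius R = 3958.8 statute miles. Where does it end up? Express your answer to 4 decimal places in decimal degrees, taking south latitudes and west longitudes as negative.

δ = 3034.1/3958.8 = 0.766419 rad (43.9126°).
Start latitude φ₁ = 1.197097 rad; initial bearing θ = 4.241150 rad.
Applying the spherical law of cosines for sides, sin φ₂ = sin φ₁ cos δ + cos φ₁ sin δ cos θ = 0.555732, so φ₂ = 33.7612°.
For the longitude increment, Δλ = atan2( sin θ sin δ cos φ₁, cos δ − sin φ₁ sin φ₂ ) = atan2(-0.225596, 0.203021) = -48.0149°.
λ₂ = 107.8723° + -48.0149° = 59.8574°.

latitude 33.7612°, longitude 59.8574°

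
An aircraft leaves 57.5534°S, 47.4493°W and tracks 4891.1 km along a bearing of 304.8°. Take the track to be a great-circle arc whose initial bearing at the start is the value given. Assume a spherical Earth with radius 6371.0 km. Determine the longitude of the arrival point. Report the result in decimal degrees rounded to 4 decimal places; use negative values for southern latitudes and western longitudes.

Angular distance δ = d/R = 4891.1 / 6371 = 0.767713 rad.
Converting: φ₁ = -1.004496 rad, θ = 5.319764 rad.
Applying the spherical law of cosines for sides, sin φ₂ = sin φ₁ cos δ + cos φ₁ sin δ cos θ = -0.394531, so φ₂ = -23.2367°.
Then Δλ = atan2(-0.305963, 0.386560) = -0.669539 rad, from sin θ sin δ cos φ₁ over cos δ − sin φ₁ sin φ₂.
λ₂ = -47.4493° + -38.3618° = -85.8111°.

longitude -85.8111°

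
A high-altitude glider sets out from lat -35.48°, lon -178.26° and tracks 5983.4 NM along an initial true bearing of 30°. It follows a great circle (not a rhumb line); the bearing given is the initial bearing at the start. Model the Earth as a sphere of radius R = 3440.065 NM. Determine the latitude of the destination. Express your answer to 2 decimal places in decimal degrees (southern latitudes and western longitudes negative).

latitude 52.43°

Central angle δ = d/R = 1.739328 rad.
With φ₁ = -35.48° = -0.619243 rad and θ = 30° = 0.523599 rad:
Destination latitude: φ₂ = arcsin( sin φ₁ cos δ + cos φ₁ sin δ cos θ ) = arcsin(0.792585) = 52.43°.
Δλ = atan2( sin θ sin δ cos φ₁ , cos δ − sin φ₁ sin φ₂ ) = atan2(0.401391, 0.292297) = 0.941387 rad = 53.94°.
Hence λ₂ = -178.26° + 53.94° = -124.32°.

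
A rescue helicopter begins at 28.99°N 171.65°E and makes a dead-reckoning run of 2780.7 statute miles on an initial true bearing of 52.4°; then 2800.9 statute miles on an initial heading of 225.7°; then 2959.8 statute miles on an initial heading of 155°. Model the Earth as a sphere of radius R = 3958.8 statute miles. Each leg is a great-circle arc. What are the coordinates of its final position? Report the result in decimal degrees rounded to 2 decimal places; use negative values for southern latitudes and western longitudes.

latitude -25.77°, longitude -151.22°

Apply the spherical direct solution leg by leg, carrying full precision between legs.
Leg 1: from (28.99°, 171.65°), δ = 2780.7/3958.8 = 0.702410 rad, θ = 52.4° → φ = 45.62°, λ = -141.31°.
Leg 2: from (45.62°, -141.31°), δ = 2800.9/3958.8 = 0.707512 rad, θ = 225.7° → φ = 13.04°, λ = -169.83°.
Leg 3: from (13.04°, -169.83°), δ = 2959.8/3958.8 = 0.747651 rad, θ = 155° → φ = -25.77°, λ = -151.22°.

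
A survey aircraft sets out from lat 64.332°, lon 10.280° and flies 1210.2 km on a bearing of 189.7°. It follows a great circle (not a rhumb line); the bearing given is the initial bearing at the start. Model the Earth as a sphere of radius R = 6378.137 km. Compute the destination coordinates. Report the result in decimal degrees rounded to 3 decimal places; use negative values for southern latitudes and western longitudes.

The arc subtends δ = 1210.2/6378.137 = 0.189742 rad at the centre.
With φ₁ = 64.332° = 1.122805 rad and θ = 189.7° = 3.310890 rad:
Destination latitude: φ₂ = arcsin( sin φ₁ cos δ + cos φ₁ sin δ cos θ ) = arcsin(0.804615) = 53.573°.
Then Δλ = atan2(-0.013765, 0.256838) = -0.053542 rad, from sin θ sin δ cos φ₁ over cos δ − sin φ₁ sin φ₂.
λ₂ = λ₁ + Δλ = 7.212°.

latitude 53.573°, longitude 7.212°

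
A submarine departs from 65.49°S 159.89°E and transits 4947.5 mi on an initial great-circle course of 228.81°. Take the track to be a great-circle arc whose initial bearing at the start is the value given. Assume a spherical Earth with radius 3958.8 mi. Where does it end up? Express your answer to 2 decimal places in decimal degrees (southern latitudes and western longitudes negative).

Angular distance δ = d/R = 4947.5 / 3958.8 = 1.249747 rad.
With φ₁ = -65.49° = -1.143016 rad and θ = 228.81° = 3.993488 rad:
sin φ₂ = sin φ₁ cos δ + cos φ₁ sin δ cos θ = (-0.909889)(0.315562) + (0.414852)(0.948905)(-0.658558) = -0.546371
φ₂ = asin(-0.546371) = -0.578025 rad = -33.12°.
For the longitude increment, Δλ = atan2( sin θ sin δ cos φ₁, cos δ − sin φ₁ sin φ₂ ) = atan2(-0.296237, -0.181575) = -121.51°.
λ₂ = λ₁ + Δλ = 38.38°.

latitude -33.12°, longitude 38.38°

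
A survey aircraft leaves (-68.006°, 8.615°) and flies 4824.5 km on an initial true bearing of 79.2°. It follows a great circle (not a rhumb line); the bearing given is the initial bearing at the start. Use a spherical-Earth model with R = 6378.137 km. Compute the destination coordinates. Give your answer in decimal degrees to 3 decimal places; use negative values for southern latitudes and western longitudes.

Central angle δ = d/R = 0.756412 rad.
With φ₁ = -68.006° = -1.186929 rad and θ = 79.2° = 1.382301 rad:
Applying the spherical law of cosines for sides, sin φ₂ = sin φ₁ cos δ + cos φ₁ sin δ cos θ = -0.626209, so φ₂ = -38.771°.
Δλ = atan2( sin θ sin δ cos φ₁ , cos δ − sin φ₁ sin φ₂ ) = atan2(0.252479, 0.146667) = 1.044533 rad = 59.847°.
λ₂ = λ₁ + Δλ = 68.462°.

latitude -38.771°, longitude 68.462°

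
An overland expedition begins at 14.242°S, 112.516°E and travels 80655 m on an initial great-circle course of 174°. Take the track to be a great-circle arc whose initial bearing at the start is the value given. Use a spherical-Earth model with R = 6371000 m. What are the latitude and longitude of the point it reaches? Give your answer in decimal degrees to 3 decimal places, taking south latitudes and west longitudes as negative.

Angular distance δ = d/R = 80655 / 6371000 = 0.012660 rad.
Converting: φ₁ = -0.248570 rad, θ = 3.036873 rad.
Destination latitude: φ₂ = arcsin( sin φ₁ cos δ + cos φ₁ sin δ cos θ ) = arcsin(-0.258201) = -14.963°.
For the longitude increment, Δλ = atan2( sin θ sin δ cos φ₁, cos δ − sin φ₁ sin φ₂ ) = atan2(0.001283, 0.936398) = 0.078°.
Hence λ₂ = 112.516° + 0.078° = 112.594°.

latitude -14.963°, longitude 112.594°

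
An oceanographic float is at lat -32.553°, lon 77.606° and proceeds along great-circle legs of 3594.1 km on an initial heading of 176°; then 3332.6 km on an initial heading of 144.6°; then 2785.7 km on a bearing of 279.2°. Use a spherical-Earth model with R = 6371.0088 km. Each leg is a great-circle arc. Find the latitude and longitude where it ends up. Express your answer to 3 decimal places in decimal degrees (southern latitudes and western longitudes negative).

Apply the spherical direct solution leg by leg, carrying full precision between legs.
Leg 1: from (-32.553°, 77.606°), δ = 3594.1/6371.0088 = 0.564134 rad, θ = 176° → φ = -64.728°, λ = 82.618°.
Leg 2: from (-64.728°, 82.618°), δ = 3332.6/6371.0088 = 0.523088 rad, θ = 144.6° → φ = -73.179°, λ = 172.301°.
Leg 3: from (-73.179°, 172.301°), δ = 2785.7/6371.0088 = 0.437246 rad, θ = 279.2° → φ = -57.948°, λ = 120.334°.

latitude -57.948°, longitude 120.334°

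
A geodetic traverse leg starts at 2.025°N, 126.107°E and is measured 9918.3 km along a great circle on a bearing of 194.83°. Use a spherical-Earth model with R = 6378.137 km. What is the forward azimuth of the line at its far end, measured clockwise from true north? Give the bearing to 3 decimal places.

δ = 9918.3/6378.137 = 1.555047 rad (89.0976°).
Start latitude φ₁ = 0.035343 rad; initial bearing θ = 3.400425 rad.
sin φ₂ = sin φ₁ cos δ + cos φ₁ sin δ cos θ = (0.035336)(0.015749) + (0.999376)(0.999876)(-0.966690) = -0.965409
φ₂ = asin(-0.965409) = -1.307009 rad = -74.886°.
Δλ = atan2( sin θ sin δ cos φ₁ , cos δ − sin φ₁ sin φ₂ ) = atan2(-0.255760, 0.049862) = -1.378254 rad = -78.968°.
λ₂ = λ₁ + Δλ = 47.139°.
The forward bearing on arrival equals the back-azimuth from the destination plus 180°.
Back-azimuth from P₂ (-74.886°, 47.139°) to P₁ (2.025°, 126.107°), with Δλ' = λ₁ − λ₂ = 78.968°: atan2( sin Δλ' cos φ₁ , cos φ₂ sin φ₁ − sin φ₂ cos φ₁ cos Δλ' ) = 78.822°.
Final bearing = (78.822° + 180°) mod 360° = 258.822°.

final bearing 258.822°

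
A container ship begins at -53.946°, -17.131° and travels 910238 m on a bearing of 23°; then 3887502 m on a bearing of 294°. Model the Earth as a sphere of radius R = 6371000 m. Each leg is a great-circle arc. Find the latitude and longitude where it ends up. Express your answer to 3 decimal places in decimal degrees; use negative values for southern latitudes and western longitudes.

Apply the spherical direct solution leg by leg, carrying full precision between legs.
Leg 1: from (-53.946°, -17.131°), δ = 910238/6371000 = 0.142872 rad, θ = 23° → φ = -46.310°, λ = -12.511°.
Leg 2: from (-46.310°, -12.511°), δ = 3887502/6371000 = 0.610187 rad, θ = 294° → φ = -25.569°, λ = -47.984°.

latitude -25.569°, longitude -47.984°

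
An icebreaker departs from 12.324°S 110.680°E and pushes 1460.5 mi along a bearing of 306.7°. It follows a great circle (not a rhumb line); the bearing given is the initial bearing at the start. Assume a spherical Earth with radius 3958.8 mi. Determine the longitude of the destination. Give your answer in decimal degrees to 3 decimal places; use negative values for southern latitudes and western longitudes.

Angular distance δ = d/R = 1460.5 / 3958.8 = 0.368925 rad.
Converting: φ₁ = -0.215094 rad, θ = 5.352925 rad.
sin φ₂ = sin φ₁ cos δ + cos φ₁ sin δ cos θ = (-0.213440)(0.932716) + (0.976956)(0.360613)(0.597625) = 0.011467
φ₂ = asin(0.011467) = 0.011467 rad = 0.657°.
For the longitude increment, Δλ = atan2( sin θ sin δ cos φ₁, cos δ − sin φ₁ sin φ₂ ) = atan2(-0.282468, 0.935163) = -16.807°.
λ₂ = λ₁ + Δλ = 93.873°.

longitude 93.873°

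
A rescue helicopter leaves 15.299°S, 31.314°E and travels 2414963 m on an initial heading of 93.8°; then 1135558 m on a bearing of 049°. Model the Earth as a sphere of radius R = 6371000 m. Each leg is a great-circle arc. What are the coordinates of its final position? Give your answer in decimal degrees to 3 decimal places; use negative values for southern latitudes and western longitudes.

Apply the spherical direct solution leg by leg, carrying full precision between legs.
Leg 1: from (-15.299°, 31.314°), δ = 2414963/6371000 = 0.379056 rad, θ = 93.8° → φ = -15.592°, λ = 53.854°.
Leg 2: from (-15.592°, 53.854°), δ = 1135558/6371000 = 0.178239 rad, θ = 49° → φ = -8.771°, λ = 61.636°.

latitude -8.771°, longitude 61.636°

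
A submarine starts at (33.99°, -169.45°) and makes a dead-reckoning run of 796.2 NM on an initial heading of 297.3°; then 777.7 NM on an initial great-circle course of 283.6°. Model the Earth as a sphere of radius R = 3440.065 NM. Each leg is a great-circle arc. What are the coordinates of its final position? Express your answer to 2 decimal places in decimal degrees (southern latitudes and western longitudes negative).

latitude 41.01°, longitude 158.53°

Apply the spherical direct solution leg by leg, carrying full precision between legs.
Leg 1: from (33.99°, -169.45°), δ = 796.2/3440.065 = 0.231449 rad, θ = 297.3° → φ = 39.15°, λ = 175.31°.
Leg 2: from (39.15°, 175.31°), δ = 777.7/3440.065 = 0.226071 rad, θ = 283.6° → φ = 41.01°, λ = 158.53°.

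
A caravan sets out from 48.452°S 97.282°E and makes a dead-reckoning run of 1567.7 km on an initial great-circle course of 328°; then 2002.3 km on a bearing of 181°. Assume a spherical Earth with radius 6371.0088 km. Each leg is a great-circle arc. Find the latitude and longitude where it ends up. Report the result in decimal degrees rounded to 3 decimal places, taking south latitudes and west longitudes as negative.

Apply the spherical direct solution leg by leg, carrying full precision between legs.
Leg 1: from (-48.452°, 97.282°), δ = 1567.7/6371.0088 = 0.246068 rad, θ = 328° → φ = -36.075°, λ = 88.092°.
Leg 2: from (-36.075°, 88.092°), δ = 2002.3/6371.0088 = 0.314283 rad, θ = 181° → φ = -54.078°, λ = 87.565°.

latitude -54.078°, longitude 87.565°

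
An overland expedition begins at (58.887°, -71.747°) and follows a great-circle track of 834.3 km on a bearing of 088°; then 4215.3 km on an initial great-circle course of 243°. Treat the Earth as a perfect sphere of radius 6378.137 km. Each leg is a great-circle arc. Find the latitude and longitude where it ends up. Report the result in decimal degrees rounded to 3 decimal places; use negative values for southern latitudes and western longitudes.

Apply the spherical direct solution leg by leg, carrying full precision between legs.
Leg 1: from (58.887°, -71.747°), δ = 834.3/6378.137 = 0.130806 rad, θ = 88° → φ = 58.341°, λ = -57.367°.
Leg 2: from (58.341°, -57.367°), δ = 4215.3/6378.137 = 0.660898 rad, θ = 243° → φ = 31.715°, λ = -97.377°.

latitude 31.715°, longitude -97.377°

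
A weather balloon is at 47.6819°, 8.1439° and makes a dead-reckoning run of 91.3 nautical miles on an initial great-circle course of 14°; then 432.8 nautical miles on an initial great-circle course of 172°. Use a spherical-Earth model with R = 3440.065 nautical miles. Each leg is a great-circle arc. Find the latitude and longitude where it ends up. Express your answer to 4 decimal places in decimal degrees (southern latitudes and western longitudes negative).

Apply the spherical direct solution leg by leg, carrying full precision between legs.
Leg 1: from (47.6819°, 8.1439°), δ = 91.3/3440.065 = 0.026540 rad, θ = 14° → φ = 49.1560°, λ = 8.7063°.
Leg 2: from (49.1560°, 8.7063°), δ = 432.8/3440.065 = 0.125812 rad, θ = 172° → φ = 42.0091°, λ = 10.0531°.

latitude 42.0091°, longitude 10.0531°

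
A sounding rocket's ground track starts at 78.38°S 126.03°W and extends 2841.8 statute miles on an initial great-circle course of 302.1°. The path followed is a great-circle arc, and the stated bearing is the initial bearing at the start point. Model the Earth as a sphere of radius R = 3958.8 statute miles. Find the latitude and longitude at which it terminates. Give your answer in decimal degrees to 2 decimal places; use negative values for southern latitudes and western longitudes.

latitude -41.87°, longitude -174.47°

Central angle δ = d/R = 0.717844 rad.
Converting: φ₁ = -1.367989 rad, θ = 5.272640 rad.
sin φ₂ = sin φ₁ cos δ + cos φ₁ sin δ cos θ = (-0.979505)(0.753226) + (0.201420)(0.657762)(0.531399) = -0.667385
φ₂ = asin(-0.667385) = -0.730692 rad = -41.87°.
Then Δλ = atan2(-0.112232, 0.099518) = -0.845367 rad, from sin θ sin δ cos φ₁ over cos δ − sin φ₁ sin φ₂.
Hence λ₂ = -126.03° + -48.44° = -174.47°.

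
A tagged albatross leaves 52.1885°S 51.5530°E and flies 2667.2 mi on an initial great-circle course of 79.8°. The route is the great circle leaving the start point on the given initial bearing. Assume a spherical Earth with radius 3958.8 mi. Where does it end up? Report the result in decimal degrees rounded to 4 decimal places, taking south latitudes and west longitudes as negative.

The arc subtends δ = 2667.2/3958.8 = 0.673740 rad at the centre.
Start latitude φ₁ = -0.910861 rad; initial bearing θ = 1.392773 rad.
sin φ₂ = sin φ₁ cos δ + cos φ₁ sin δ cos θ = (-0.790032)(0.781494) + (0.613066)(0.623913)(0.177085) = -0.549670
φ₂ = asin(-0.549670) = -0.581970 rad = -33.3444°.
For the longitude increment, Δλ = atan2( sin θ sin δ cos φ₁, cos δ − sin φ₁ sin φ₂ ) = atan2(0.376454, 0.347237) = 47.3119°.
λ₂ = 51.5530° + 47.3119° = 98.8649°.

latitude -33.3444°, longitude 98.8649°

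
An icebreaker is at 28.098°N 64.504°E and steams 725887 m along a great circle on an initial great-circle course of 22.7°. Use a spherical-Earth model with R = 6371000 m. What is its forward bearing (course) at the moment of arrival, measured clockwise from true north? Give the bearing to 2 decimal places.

The arc subtends δ = 725887/6371000 = 0.113936 rad at the centre.
Converting: φ₁ = 0.490403 rad, θ = 0.396190 rad.
Applying the spherical law of cosines for sides, sin φ₂ = sin φ₁ cos δ + cos φ₁ sin δ cos θ = 0.560449, so φ₂ = 34.087°.
For the longitude increment, Δλ = atan2( sin θ sin δ cos φ₁, cos δ − sin φ₁ sin φ₂ ) = atan2(0.038703, 0.729555) = 3.037°.
Hence λ₂ = 64.504° + 3.037° = 67.541°.
The forward bearing on arrival equals the back-azimuth from the destination plus 180°.
Back-azimuth from P₂ (34.09°, 67.54°) to P₁ (28.10°, 64.50°), with Δλ' = λ₁ − λ₂ = -3.04°: atan2( sin Δλ' cos φ₁ , cos φ₂ sin φ₁ − sin φ₂ cos φ₁ cos Δλ' ) = 204.27°.
Final bearing = (204.27° + 180°) mod 360° = 24.27°.

final bearing 24.27°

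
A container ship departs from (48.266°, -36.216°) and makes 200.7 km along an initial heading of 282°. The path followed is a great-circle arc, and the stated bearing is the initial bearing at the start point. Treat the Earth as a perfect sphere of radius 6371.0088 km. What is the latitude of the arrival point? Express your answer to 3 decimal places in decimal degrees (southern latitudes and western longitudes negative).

latitude 48.611°

The arc subtends δ = 200.7/6371.0088 = 0.031502 rad at the centre.
With φ₁ = 48.266° = 0.842401 rad and θ = 282° = 4.921828 rad:
sin φ₂ = sin φ₁ cos δ + cos φ₁ sin δ cos θ = (0.746243)(0.999504) + (0.665673)(0.031497)(0.207912) = 0.750232
φ₂ = asin(0.750232) = 0.848413 rad = 48.611°.
For the longitude increment, Δλ = atan2( sin θ sin δ cos φ₁, cos δ − sin φ₁ sin φ₂ ) = atan2(-0.020508, 0.439648) = -2.671°.
Hence λ₂ = -36.216° + -2.671° = -38.887°.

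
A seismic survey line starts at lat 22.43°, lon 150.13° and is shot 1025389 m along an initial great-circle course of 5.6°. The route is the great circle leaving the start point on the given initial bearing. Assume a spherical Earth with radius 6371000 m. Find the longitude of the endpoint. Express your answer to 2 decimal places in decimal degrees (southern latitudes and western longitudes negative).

longitude 151.18°

Central angle δ = d/R = 0.160946 rad.
Converting: φ₁ = 0.391477 rad, θ = 0.097738 rad.
sin φ₂ = sin φ₁ cos δ + cos φ₁ sin δ cos θ = (0.381554)(0.987076) + (0.924346)(0.160252)(0.995227) = 0.524045
φ₂ = asin(0.524045) = 0.551593 rad = 31.60°.
Δλ = atan2( sin θ sin δ cos φ₁ , cos δ − sin φ₁ sin φ₂ ) = atan2(0.014455, 0.787124) = 0.018362 rad = 1.05°.
λ₂ = 150.13° + 1.05° = 151.18°.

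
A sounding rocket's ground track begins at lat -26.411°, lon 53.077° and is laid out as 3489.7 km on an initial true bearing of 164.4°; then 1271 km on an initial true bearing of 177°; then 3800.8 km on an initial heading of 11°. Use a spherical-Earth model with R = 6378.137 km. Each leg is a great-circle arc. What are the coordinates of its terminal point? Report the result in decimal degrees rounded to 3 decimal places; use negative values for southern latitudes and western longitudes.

Apply the spherical direct solution leg by leg, carrying full precision between legs.
Leg 1: from (-26.411°, 53.077°), δ = 3489.7/6378.137 = 0.547135 rad, θ = 164.4° → φ = -55.961°, λ = 67.551°.
Leg 2: from (-55.961°, 67.551°), δ = 1271/6378.137 = 0.199274 rad, θ = 177° → φ = -67.356°, λ = 69.093°.
Leg 3: from (-67.356°, 69.093°), δ = 3800.8/6378.137 = 0.595911 rad, θ = 11° → φ = -33.485°, λ = 76.470°.

latitude -33.485°, longitude 76.470°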